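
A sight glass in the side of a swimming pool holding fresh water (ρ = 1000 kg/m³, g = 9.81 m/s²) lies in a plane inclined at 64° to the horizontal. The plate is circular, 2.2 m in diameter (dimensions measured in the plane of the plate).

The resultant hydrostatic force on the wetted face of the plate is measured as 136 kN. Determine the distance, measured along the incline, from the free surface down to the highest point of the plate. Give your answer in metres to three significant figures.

γ = ρg = 1000 × 9.81 = 9810 N/m³ = 9.81 kN/m³.
A = π(1.1)² = 3.80133 m².
From F = γ·h_c·A, the centroid depth is h_c = 136/(9.81 × 3.80133) = 3.64699 m.
Let θ = 64° be the plate's angle to the horizontal; measure y along the incline from where the plane meets the free surface. Vertical depth h = y·sinθ with sinθ = 0.898794.
Along the incline, y_c = h_c/sinθ = 3.64699/0.898794 = 4.05765 m.
The centroid is at the centre, 1.1 m below the top of the plate, so the highest point sits at y_top = 4.05765 − 1.1 = 2.95765 m along the incline.

y_top ≈ 2.96 m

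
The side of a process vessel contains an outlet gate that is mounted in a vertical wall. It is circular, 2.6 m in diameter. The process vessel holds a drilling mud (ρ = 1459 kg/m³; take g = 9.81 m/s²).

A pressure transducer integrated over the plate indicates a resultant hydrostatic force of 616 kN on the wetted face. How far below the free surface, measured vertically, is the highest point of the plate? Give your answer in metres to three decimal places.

γ = ρg = 1459 × 9.81 / 1000 = 14.31279 kN/m³.
A = π(1.3)² = 5.30929 m².
From F = γ·h_c·A, the centroid depth is h_c = 616/(14.31279 × 5.30929) = 8.10625 m.
The centroid is at the centre, 1.3 m below the top of the plate, so the highest point sits at h_top = 8.10625 − 1.3 = 6.80625 m below the surface.

d_top ≈ 6.806 m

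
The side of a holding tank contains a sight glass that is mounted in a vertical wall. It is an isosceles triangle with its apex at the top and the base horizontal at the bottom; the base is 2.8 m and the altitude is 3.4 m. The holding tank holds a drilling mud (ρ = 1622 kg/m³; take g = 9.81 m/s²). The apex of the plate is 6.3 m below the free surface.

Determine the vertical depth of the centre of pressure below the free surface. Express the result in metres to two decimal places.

h_p = 8.64 m

γ = ρg = 1622 × 9.81 / 1000 = 15.91182 kN/m³.
With the apex up, the centroid sits 2h/3 = 2 × 3.4/3 = 2.26667 m below the apex, so the centroid depth is h_c = 6.3 + 2.26667 = 8.56667 m.
A = ½ × 2.8 × 3.4 = 4.76 m².
Resultant F = γ·h_c·A = 15.91182 × 8.56667 × 4.76 = 648.842 kN.
I_c = b·h³/36 = 2.8 × 3.4³/36 = 3.05698 m⁴.
Centre of pressure: y_p = y_c + I_c/(y_c·A) = 8.56667 + 3.05698/(8.56667 × 4.76) = 8.56667 + 0.0749676 = 8.64164 m along the plane.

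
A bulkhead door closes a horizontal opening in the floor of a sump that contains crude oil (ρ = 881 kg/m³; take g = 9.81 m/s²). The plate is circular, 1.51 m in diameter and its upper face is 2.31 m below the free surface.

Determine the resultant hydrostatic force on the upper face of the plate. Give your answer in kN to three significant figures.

γ = ρg = 881 × 9.81 / 1000 = 8.64261 kN/m³.
The plate is horizontal, so pressure is uniform at p = γ·h = 8.64261 × 2.31 = 19.9644 kN/m².
A = π(0.755)² = 1.79079 m².
F = p·A = 19.9644 × 1.79079 = 35.752 kN.

F ≈ 35.8 kN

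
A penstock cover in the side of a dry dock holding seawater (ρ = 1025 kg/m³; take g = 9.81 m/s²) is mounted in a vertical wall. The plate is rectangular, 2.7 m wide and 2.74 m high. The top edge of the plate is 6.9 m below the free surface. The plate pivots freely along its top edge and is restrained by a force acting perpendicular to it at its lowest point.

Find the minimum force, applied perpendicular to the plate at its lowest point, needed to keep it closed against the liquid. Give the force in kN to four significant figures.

P ≈ 324.6 kN

γ = ρg = 1025 × 9.81 / 1000 = 10.05525 kN/m³.
The centroid lies 2.74/2 = 1.37 m below the top edge, so the centroid depth is h_c = 6.9 + 1.37 = 8.27 m.
A = 2.7 × 2.74 = 7.398 m².
Resultant F = γ·h_c·A = 10.05525 × 8.27 × 7.398 = 615.195 kN.
I_c = b·h³/12 = 2.7 × 2.74³/12 = 4.62844 m⁴.
Centre of pressure: y_p = y_c + I_c/(y_c·A) = 8.27 + 4.62844/(8.27 × 7.398) = 8.27 + 0.075651 = 8.34565 m along the plane.
The resultant acts 1.37 + 0.075651 = 1.44565 m (along the plate) below the hinge at the top edge, so the moment about the hinge is M = F × 1.44565 = 615.195 × 1.44565 = 889.357 kN·m.
A normal force at the bottom, 2.74 m from the hinge, must supply this moment: P = 889.357/2.74 = 324.583 kN.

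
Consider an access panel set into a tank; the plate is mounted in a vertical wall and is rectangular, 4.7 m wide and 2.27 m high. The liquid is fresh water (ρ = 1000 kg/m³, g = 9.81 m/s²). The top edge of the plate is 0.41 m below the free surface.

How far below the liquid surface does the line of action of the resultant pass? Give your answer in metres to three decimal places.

γ = ρg = 1000 × 9.81 = 9810 N/m³ = 9.81 kN/m³.
The centroid lies 2.27/2 = 1.135 m below the top edge, so the centroid depth is h_c = 0.41 + 1.135 = 1.545 m.
A = 4.7 × 2.27 = 10.669 m².
Resultant F = γ·h_c·A = 9.81 × 1.545 × 10.669 = 161.704 kN.
I_c = b·h³/12 = 4.7 × 2.27³/12 = 4.58136 m⁴.
Centre of pressure: y_p = y_c + I_c/(y_c·A) = 1.545 + 4.58136/(1.545 × 10.669) = 1.545 + 0.277934 = 1.82293 m along the plane.

h_p = 1.823 m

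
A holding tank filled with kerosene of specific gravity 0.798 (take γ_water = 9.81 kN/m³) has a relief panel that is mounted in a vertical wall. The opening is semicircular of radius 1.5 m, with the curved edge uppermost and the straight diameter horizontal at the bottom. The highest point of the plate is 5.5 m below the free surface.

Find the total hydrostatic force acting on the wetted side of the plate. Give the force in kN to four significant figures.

F ≈ 176.1 kN

γ = 0.798 × 9.81 = 7.82838 kN/m³.
The centroid lies 4r/(3π) = 0.63662 m above the diameter, so r − 4r/(3π) = 1.5 − 0.63662 = 0.86338 m below the topmost point, so the centroid depth is h_c = 5.5 + 0.86338 = 6.36338 m.
A = πr²/2 = π × 1.5²/2 = 3.53429 m².
Resultant F = γ·h_c·A = 7.82838 × 6.36338 × 3.53429 = 176.061 kN.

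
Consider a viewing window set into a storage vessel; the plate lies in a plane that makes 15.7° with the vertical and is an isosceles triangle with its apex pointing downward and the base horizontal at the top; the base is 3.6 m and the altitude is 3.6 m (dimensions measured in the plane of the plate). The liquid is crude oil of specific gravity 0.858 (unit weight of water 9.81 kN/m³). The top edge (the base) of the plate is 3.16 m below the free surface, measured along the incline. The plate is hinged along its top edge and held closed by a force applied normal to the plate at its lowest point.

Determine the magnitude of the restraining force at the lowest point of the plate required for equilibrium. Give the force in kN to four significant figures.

P ≈ 86.81 kN

γ = 0.858 × 9.81 = 8.41698 kN/m³.
The plate makes 15.7° with the vertical, i.e. θ = 90° − 15.7° = 74.3° to the horizontal. Measuring y along the incline from the free-surface line, vertical depth h = y·sinθ with sinθ = 0.962692.
With the apex down, the centroid sits h/3 = 3.6/3 = 1.2 m below the base (the top edge), so y_c = 3.16 + 1.2 = 4.36 m and h_c = 4.36 × 0.962692 = 4.19734 m.
A = ½ × 3.6 × 3.6 = 6.48 m².
Resultant F = γ·h_c·A = 8.41698 × 4.19734 × 6.48 = 228.931 kN.
I_c = b·h³/36 = 3.6 × 3.6³/36 = 4.6656 m⁴.
Centre of pressure: y_p = y_c + I_c/(y_c·A) = 4.36 + 4.6656/(4.36 × 6.48) = 4.36 + 0.165138 = 4.52514 m along the plane.
The resultant acts 1.2 + 0.165138 = 1.36514 m (along the plate) below the hinge at the top edge, so the moment about the hinge is M = F × 1.36514 = 228.931 × 1.36514 = 312.523 kN·m.
A normal force at the bottom, 3.6 m from the hinge, must supply this moment: P = 312.523/3.6 = 86.8119 kN.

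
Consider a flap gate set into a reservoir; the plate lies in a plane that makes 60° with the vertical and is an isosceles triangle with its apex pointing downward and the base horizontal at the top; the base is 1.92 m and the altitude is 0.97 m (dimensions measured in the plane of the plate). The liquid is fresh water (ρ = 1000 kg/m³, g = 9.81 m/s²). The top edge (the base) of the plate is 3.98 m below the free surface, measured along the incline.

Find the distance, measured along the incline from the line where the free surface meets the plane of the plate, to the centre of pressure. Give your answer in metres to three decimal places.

γ = ρg = 1000 × 9.81 = 9810 N/m³ = 9.81 kN/m³.
The plate makes 60° with the vertical, i.e. θ = 90° − 60° = 30° to the horizontal. Measuring y along the incline from the free-surface line, vertical depth h = y·sinθ with sinθ = 0.500000.
With the apex down, the centroid sits h/3 = 0.97/3 = 0.323333 m below the base (the top edge), so y_c = 3.98 + 0.323333 = 4.30333 m and h_c = 4.30333 × 0.500000 = 2.15166 m.
A = ½ × 1.92 × 0.97 = 0.9312 m².
Resultant F = γ·h_c·A = 9.81 × 2.15166 × 0.9312 = 19.6556 kN.
I_c = b·h³/36 = 1.92 × 0.97³/36 = 0.0486759 m⁴.
Centre of pressure: y_p = y_c + I_c/(y_c·A) = 4.30333 + 0.0486759/(4.30333 × 0.9312) = 4.30333 + 0.0121469 = 4.31548 m along the plane.

y_p = 4.315 m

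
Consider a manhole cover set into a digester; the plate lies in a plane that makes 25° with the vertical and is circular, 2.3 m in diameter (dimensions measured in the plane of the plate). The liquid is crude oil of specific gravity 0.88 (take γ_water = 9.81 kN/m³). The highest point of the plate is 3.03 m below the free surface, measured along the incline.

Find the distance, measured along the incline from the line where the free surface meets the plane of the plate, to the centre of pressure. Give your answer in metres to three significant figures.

γ = 0.88 × 9.81 = 8.6328 kN/m³.
The plate makes 25° with the vertical, i.e. θ = 90° − 25° = 65° to the horizontal. Measuring y along the incline from the free-surface line, vertical depth h = y·sinθ with sinθ = 0.906308.
The centroid is at the centre, 1.15 m below the top of the plate, so y_c = 3.03 + 1.15 = 4.18 m and h_c = 4.18 × 0.906308 = 3.78837 m.
A = π(1.15)² = 4.15476 m².
Resultant F = γ·h_c·A = 8.6328 × 3.78837 × 4.15476 = 135.878 kN.
I_c = πr⁴/4 = π × 1.15⁴/4 = 1.37367 m⁴.
Centre of pressure: y_p = y_c + I_c/(y_c·A) = 4.18 + 1.37367/(4.18 × 4.15476) = 4.18 + 0.079097 = 4.2591 m along the plane.

y_p = 4.26 m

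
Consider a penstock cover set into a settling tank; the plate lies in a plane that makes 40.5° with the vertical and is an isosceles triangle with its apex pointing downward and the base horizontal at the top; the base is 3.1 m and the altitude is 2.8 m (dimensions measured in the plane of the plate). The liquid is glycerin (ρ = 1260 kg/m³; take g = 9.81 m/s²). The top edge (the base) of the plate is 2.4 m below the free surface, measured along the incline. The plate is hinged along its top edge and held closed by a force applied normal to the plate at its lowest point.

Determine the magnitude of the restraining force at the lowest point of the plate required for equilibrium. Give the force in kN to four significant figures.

P ≈ 51.67 kN

γ = ρg = 1260 × 9.81 / 1000 = 12.3606 kN/m³.
The plate makes 40.5° with the vertical, i.e. θ = 90° − 40.5° = 49.5° to the horizontal. Measuring y along the incline from the free-surface line, vertical depth h = y·sinθ with sinθ = 0.760406.
With the apex down, the centroid sits h/3 = 2.8/3 = 0.933333 m below the base (the top edge), so y_c = 2.4 + 0.933333 = 3.33333 m and h_c = 3.33333 × 0.760406 = 2.53468 m.
A = ½ × 3.1 × 2.8 = 4.34 m².
Resultant F = γ·h_c·A = 12.3606 × 2.53468 × 4.34 = 135.973 kN.
I_c = b·h³/36 = 3.1 × 2.8³/36 = 1.89031 m⁴.
Centre of pressure: y_p = y_c + I_c/(y_c·A) = 3.33333 + 1.89031/(3.33333 × 4.34) = 3.33333 + 0.130667 = 3.464 m along the plane.
The resultant acts 0.933333 + 0.130667 = 1.064 m (along the plate) below the hinge at the top edge, so the moment about the hinge is M = F × 1.064 = 135.973 × 1.064 = 144.675 kN·m.
A normal force at the bottom, 2.8 m from the hinge, must supply this moment: P = 144.675/2.8 = 51.6696 kN.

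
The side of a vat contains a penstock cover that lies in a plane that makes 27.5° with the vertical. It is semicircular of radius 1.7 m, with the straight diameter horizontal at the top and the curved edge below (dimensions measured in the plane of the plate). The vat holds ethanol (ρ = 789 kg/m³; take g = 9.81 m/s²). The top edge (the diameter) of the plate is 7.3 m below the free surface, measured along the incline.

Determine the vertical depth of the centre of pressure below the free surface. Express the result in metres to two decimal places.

h_p = 7.14 m

γ = ρg = 789 × 9.81 / 1000 = 7.74009 kN/m³.
The plate makes 27.5° with the vertical, i.e. θ = 90° − 27.5° = 62.5° to the horizontal. Measuring y along the incline from the free-surface line, vertical depth h = y·sinθ with sinθ = 0.887011.
The centroid of a semicircle lies 4r/(3π) = 0.721502 m from the diameter, here below the top edge, so y_c = 7.3 + 0.721502 = 8.0215 m and h_c = 8.0215 × 0.887011 = 7.11516 m.
A = πr²/2 = π × 1.7²/2 = 4.5396 m².
Resultant F = γ·h_c·A = 7.74009 × 7.11516 × 4.5396 = 250.005 kN.
I_c = (π/8 − 8/(9π))·r⁴ = 0.109757 × 1.7⁴ = 0.916701 m⁴.
Centre of pressure: y_p = y_c + I_c/(y_c·A) = 8.0215 + 0.916701/(8.0215 × 4.5396) = 8.0215 + 0.0251741 = 8.04667 m along the plane.
Vertically, h_p = y_p·sinθ = 8.04667 × 0.887011 = 7.13748 m.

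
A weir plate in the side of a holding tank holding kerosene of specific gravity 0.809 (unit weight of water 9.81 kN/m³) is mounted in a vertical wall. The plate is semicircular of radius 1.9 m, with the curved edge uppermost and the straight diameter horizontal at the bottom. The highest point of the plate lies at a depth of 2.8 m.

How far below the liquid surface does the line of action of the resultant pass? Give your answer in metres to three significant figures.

h_p = 3.96 m

γ = 0.809 × 9.81 = 7.93629 kN/m³.
The centroid lies 4r/(3π) = 0.806385 m above the diameter, so r − 4r/(3π) = 1.9 − 0.806385 = 1.09361 m below the topmost point, so the centroid depth is h_c = 2.8 + 1.09361 = 3.89361 m.
A = πr²/2 = π × 1.9²/2 = 5.67057 m².
Resultant F = γ·h_c·A = 7.93629 × 3.89361 × 5.67057 = 175.225 kN.
I_c = (π/8 − 8/(9π))·r⁴ = 0.109757 × 1.9⁴ = 1.43036 m⁴.
Centre of pressure: y_p = y_c + I_c/(y_c·A) = 3.89361 + 1.43036/(3.89361 × 5.67057) = 3.89361 + 0.0647838 = 3.95839 m along the plane.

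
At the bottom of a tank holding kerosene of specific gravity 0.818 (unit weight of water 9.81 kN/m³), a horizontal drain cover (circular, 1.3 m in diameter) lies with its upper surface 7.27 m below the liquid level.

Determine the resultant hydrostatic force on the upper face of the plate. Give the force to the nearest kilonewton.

γ = 0.818 × 9.81 = 8.02458 kN/m³.
The plate is horizontal, so pressure is uniform at p = γ·h = 8.02458 × 7.27 = 58.3387 kN/m².
A = π(0.65)² = 1.32732 m².
F = p·A = 58.3387 × 1.32732 = 77.4341 kN.

F ≈ 77 kN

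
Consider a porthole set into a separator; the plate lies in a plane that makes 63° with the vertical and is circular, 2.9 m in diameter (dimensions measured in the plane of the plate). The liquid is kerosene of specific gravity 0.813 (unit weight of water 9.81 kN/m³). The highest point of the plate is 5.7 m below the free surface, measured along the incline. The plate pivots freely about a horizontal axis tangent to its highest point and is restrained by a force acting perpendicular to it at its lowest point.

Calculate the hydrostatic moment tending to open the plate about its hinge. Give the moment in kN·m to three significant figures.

M ≈ 261 kN·m

γ = 0.813 × 9.81 = 7.97553 kN/m³.
The plate makes 63° with the vertical, i.e. θ = 90° − 63° = 27° to the horizontal. Measuring y along the incline from the free-surface line, vertical depth h = y·sinθ with sinθ = 0.453990.
The centroid is at the centre, 1.45 m below the top of the plate, so y_c = 5.7 + 1.45 = 7.15 m and h_c = 7.15 × 0.453990 = 3.24603 m.
A = π(1.45)² = 6.6052 m².
Resultant F = γ·h_c·A = 7.97553 × 3.24603 × 6.6052 = 171.001 kN.
I_c = πr⁴/4 = π × 1.45⁴/4 = 3.47186 m⁴.
Centre of pressure: y_p = y_c + I_c/(y_c·A) = 7.15 + 3.47186/(7.15 × 6.6052) = 7.15 + 0.073514 = 7.22351 m along the plane.
The resultant acts 1.45 + 0.073514 = 1.52351 m (along the plate) below the hinge at the top edge, so the moment about the hinge is M = F × 1.52351 = 171.001 × 1.52351 = 260.522 kN·m.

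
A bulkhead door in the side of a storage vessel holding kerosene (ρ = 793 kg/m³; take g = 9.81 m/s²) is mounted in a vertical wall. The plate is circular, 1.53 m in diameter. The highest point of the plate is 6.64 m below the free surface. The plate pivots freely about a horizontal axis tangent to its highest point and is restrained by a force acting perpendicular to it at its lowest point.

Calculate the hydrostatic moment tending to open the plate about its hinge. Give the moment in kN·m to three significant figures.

M ≈ 83.1 kN·m

γ = ρg = 793 × 9.81 / 1000 = 7.77933 kN/m³.
The centroid is at the centre, 0.765 m below the top of the plate, so the centroid depth is h_c = 6.64 + 0.765 = 7.405 m.
A = π(0.765)² = 1.83854 m².
Resultant F = γ·h_c·A = 7.77933 × 7.405 × 1.83854 = 105.911 kN.
I_c = πr⁴/4 = π × 0.765⁴/4 = 0.26899 m⁴.
Centre of pressure: y_p = y_c + I_c/(y_c·A) = 7.405 + 0.26899/(7.405 × 1.83854) = 7.405 + 0.0197578 = 7.42476 m along the plane.
The resultant acts 0.765 + 0.0197578 = 0.784758 m (along the plate) below the hinge at the top edge, so the moment about the hinge is M = F × 0.784758 = 105.911 × 0.784758 = 83.1145 kN·m.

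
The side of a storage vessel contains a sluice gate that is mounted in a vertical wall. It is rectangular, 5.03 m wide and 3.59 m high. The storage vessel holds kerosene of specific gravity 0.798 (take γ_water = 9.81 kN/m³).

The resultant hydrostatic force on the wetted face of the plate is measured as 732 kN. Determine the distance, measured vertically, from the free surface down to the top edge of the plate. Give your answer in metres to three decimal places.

d_top ≈ 3.383 m

γ = 0.798 × 9.81 = 7.82838 kN/m³.
A = 5.03 × 3.59 = 18.0577 m².
From F = γ·h_c·A, the centroid depth is h_c = 732/(7.82838 × 18.0577) = 5.17818 m.
The centroid lies 3.59/2 = 1.795 m below the top edge, so the top edge sits at h_top = 5.17818 − 1.795 = 3.38318 m below the surface.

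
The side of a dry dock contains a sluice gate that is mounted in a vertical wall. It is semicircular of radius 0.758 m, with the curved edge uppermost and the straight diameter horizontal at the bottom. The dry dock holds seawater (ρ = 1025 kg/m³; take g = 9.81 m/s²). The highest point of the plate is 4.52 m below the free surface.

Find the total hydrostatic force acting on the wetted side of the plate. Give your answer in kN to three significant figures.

F ≈ 45.0 kN

γ = ρg = 1025 × 9.81 / 1000 = 10.05525 kN/m³.
The centroid lies 4r/(3π) = 0.321705 m above the diameter, so r − 4r/(3π) = 0.758 − 0.321705 = 0.436295 m below the topmost point, so the centroid depth is h_c = 4.52 + 0.436295 = 4.95629 m.
A = πr²/2 = π × 0.758²/2 = 0.902523 m².
Resultant F = γ·h_c·A = 10.05525 × 4.95629 × 0.902523 = 44.9788 kN.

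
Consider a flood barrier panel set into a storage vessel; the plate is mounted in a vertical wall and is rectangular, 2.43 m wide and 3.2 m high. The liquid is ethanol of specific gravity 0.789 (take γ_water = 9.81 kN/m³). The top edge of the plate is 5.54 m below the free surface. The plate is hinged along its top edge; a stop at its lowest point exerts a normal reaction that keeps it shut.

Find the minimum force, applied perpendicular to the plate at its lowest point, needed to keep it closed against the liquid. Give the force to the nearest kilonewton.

γ = 0.789 × 9.81 = 7.74009 kN/m³.
The centroid lies 3.2/2 = 1.6 m below the top edge, so the centroid depth is h_c = 5.54 + 1.6 = 7.14 m.
A = 2.43 × 3.2 = 7.776 m².
Resultant F = γ·h_c·A = 7.74009 × 7.14 × 7.776 = 429.735 kN.
I_c = b·h³/12 = 2.43 × 3.2³/12 = 6.63552 m⁴.
Centre of pressure: y_p = y_c + I_c/(y_c·A) = 7.14 + 6.63552/(7.14 × 7.776) = 7.14 + 0.119514 = 7.25951 m along the plane.
The resultant acts 1.6 + 0.119514 = 1.71951 m (along the plate) below the hinge at the top edge, so the moment about the hinge is M = F × 1.71951 = 429.735 × 1.71951 = 738.934 kN·m.
A normal force at the bottom, 3.2 m from the hinge, must supply this moment: P = 738.934/3.2 = 230.917 kN.

P ≈ 231 kN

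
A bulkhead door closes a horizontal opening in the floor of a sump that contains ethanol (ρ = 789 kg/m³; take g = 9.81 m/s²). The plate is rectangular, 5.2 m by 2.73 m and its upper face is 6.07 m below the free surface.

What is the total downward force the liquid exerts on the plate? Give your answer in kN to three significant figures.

F ≈ 667 kN

γ = ρg = 789 × 9.81 / 1000 = 7.74009 kN/m³.
The plate is horizontal, so pressure is uniform at p = γ·h = 7.74009 × 6.07 = 46.9823 kN/m².
A = 5.2 × 2.73 = 14.196 m².
F = p·A = 46.9823 × 14.196 = 666.961 kN.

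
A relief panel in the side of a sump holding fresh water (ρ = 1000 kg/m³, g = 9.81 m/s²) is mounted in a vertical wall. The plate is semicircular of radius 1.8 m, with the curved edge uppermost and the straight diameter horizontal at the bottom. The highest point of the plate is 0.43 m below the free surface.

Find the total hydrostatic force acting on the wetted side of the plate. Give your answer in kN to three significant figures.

F ≈ 73.2 kN

γ = ρg = 1000 × 9.81 = 9810 N/m³ = 9.81 kN/m³.
The centroid lies 4r/(3π) = 0.763944 m above the diameter, so r − 4r/(3π) = 1.8 − 0.763944 = 1.03606 m below the topmost point, so the centroid depth is h_c = 0.43 + 1.03606 = 1.46606 m.
A = πr²/2 = π × 1.8²/2 = 5.08938 m².
Resultant F = γ·h_c·A = 9.81 × 1.46606 × 5.08938 = 73.1957 kN.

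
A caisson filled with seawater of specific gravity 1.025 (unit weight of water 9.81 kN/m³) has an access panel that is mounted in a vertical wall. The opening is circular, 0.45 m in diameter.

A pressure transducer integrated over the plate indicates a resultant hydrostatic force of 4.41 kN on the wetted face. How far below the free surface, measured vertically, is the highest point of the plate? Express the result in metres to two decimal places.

γ = 1.025 × 9.81 = 10.05525 kN/m³.
A = π(0.225)² = 0.159043 m².
From F = γ·h_c·A, the centroid depth is h_c = 4.41/(10.05525 × 0.159043) = 2.7576 m.
The centroid is at the centre, 0.225 m below the top of the plate, so the highest point sits at h_top = 2.7576 − 0.225 = 2.5326 m below the surface.

d_top ≈ 2.53 m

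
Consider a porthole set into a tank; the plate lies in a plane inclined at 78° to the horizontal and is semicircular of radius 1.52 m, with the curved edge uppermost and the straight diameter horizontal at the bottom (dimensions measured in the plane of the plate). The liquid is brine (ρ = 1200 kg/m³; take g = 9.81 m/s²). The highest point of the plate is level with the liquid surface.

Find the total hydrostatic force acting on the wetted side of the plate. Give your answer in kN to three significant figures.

γ = ρg = 1200 × 9.81 / 1000 = 11.772 kN/m³.
Let θ = 78° be the plate's angle to the horizontal; measure y along the incline from where the plane meets the free surface. Vertical depth h = y·sinθ with sinθ = 0.978148.
The centroid lies 4r/(3π) = 0.645108 m above the diameter, so r − 4r/(3π) = 1.52 − 0.645108 = 0.874892 m below the topmost point, so y_c = 0.874892 m and h_c = 0.874892 × 0.978148 = 0.855774 m.
A = πr²/2 = π × 1.52²/2 = 3.62917 m².
Resultant F = γ·h_c·A = 11.772 × 0.855774 × 3.62917 = 36.5609 kN.

F ≈ 36.6 kN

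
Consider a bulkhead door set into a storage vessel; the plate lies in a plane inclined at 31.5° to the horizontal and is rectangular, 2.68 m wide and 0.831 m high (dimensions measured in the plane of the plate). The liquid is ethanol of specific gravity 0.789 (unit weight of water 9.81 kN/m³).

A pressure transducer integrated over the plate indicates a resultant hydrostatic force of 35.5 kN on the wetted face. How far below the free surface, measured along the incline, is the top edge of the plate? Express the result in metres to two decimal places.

y_top ≈ 3.53 m

γ = 0.789 × 9.81 = 7.74009 kN/m³.
A = 2.68 × 0.831 = 2.22708 m².
From F = γ·h_c·A, the centroid depth is h_c = 35.5/(7.74009 × 2.22708) = 2.05943 m.
Let θ = 31.5° be the plate's angle to the horizontal; measure y along the incline from where the plane meets the free surface. Vertical depth h = y·sinθ with sinθ = 0.522499.
Along the incline, y_c = h_c/sinθ = 2.05943/0.522499 = 3.9415 m.
The centroid lies 0.831/2 = 0.4155 m below the top edge, so the top edge sits at y_top = 3.9415 − 0.4155 = 3.526 m along the incline.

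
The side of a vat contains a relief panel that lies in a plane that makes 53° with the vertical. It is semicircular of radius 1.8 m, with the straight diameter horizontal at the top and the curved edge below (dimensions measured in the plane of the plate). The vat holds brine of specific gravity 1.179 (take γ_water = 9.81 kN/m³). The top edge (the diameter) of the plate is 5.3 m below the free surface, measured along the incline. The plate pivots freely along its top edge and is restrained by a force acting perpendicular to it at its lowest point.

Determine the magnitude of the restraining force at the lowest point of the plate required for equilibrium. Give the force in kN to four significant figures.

P ≈ 95.63 kN

γ = 1.179 × 9.81 = 11.56599 kN/m³.
The plate makes 53° with the vertical, i.e. θ = 90° − 53° = 37° to the horizontal. Measuring y along the incline from the free-surface line, vertical depth h = y·sinθ with sinθ = 0.601815.
The centroid of a semicircle lies 4r/(3π) = 0.763944 m from the diameter, here below the top edge, so y_c = 5.3 + 0.763944 = 6.06394 m and h_c = 6.06394 × 0.601815 = 3.64937 m.
A = πr²/2 = π × 1.8²/2 = 5.08938 m².
Resultant F = γ·h_c·A = 11.56599 × 3.64937 × 5.08938 = 214.815 kN.
I_c = (π/8 − 8/(9π))·r⁴ = 0.109757 × 1.8⁴ = 1.15219 m⁴.
Centre of pressure: y_p = y_c + I_c/(y_c·A) = 6.06394 + 1.15219/(6.06394 × 5.08938) = 6.06394 + 0.037334 = 6.10127 m along the plane.
The resultant acts 0.763944 + 0.037334 = 0.801278 m (along the plate) below the hinge at the top edge, so the moment about the hinge is M = F × 0.801278 = 214.815 × 0.801278 = 172.127 kN·m.
A normal force at the bottom, 1.8 m from the hinge, must supply this moment: P = 172.127/1.8 = 95.6261 kN.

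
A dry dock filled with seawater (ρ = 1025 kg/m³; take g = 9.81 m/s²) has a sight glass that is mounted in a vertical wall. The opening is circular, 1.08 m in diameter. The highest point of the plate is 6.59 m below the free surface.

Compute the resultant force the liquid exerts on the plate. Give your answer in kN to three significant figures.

F ≈ 65.7 kN

γ = ρg = 1025 × 9.81 / 1000 = 10.05525 kN/m³.
The centroid is at the centre, 0.54 m below the top of the plate, so the centroid depth is h_c = 6.59 + 0.54 = 7.13 m.
A = π(0.54)² = 0.916088 m².
Resultant F = γ·h_c·A = 10.05525 × 7.13 × 0.916088 = 65.678 kN.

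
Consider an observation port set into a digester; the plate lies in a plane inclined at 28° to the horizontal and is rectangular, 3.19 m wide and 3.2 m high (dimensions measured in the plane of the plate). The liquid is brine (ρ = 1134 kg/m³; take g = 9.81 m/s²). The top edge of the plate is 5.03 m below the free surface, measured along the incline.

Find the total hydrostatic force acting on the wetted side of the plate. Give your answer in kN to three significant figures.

γ = ρg = 1134 × 9.81 / 1000 = 11.12454 kN/m³.
Let θ = 28° be the plate's angle to the horizontal; measure y along the incline from where the plane meets the free surface. Vertical depth h = y·sinθ with sinθ = 0.469472.
The centroid lies 3.2/2 = 1.6 m below the top edge, so y_c = 5.03 + 1.6 = 6.63 m and h_c = 6.63 × 0.469472 = 3.1126 m.
A = 3.19 × 3.2 = 10.208 m².
Resultant F = γ·h_c·A = 11.12454 × 3.1126 × 10.208 = 353.465 kN.

F ≈ 353 kN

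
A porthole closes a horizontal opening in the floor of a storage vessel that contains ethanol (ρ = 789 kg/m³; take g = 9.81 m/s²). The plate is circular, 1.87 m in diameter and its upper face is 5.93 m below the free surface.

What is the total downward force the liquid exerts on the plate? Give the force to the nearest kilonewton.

γ = ρg = 789 × 9.81 / 1000 = 7.74009 kN/m³.
The plate is horizontal, so pressure is uniform at p = γ·h = 7.74009 × 5.93 = 45.8987 kN/m².
A = π(0.935)² = 2.74646 m².
F = p·A = 45.8987 × 2.74646 = 126.059 kN.

F ≈ 126 kN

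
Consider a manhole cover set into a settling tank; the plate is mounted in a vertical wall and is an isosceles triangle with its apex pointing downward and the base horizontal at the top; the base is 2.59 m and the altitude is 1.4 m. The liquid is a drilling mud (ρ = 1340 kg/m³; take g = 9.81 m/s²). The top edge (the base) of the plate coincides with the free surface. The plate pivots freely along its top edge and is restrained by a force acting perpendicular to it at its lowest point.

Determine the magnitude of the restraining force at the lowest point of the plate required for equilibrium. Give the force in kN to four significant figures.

γ = ρg = 1340 × 9.81 / 1000 = 13.1454 kN/m³.
With the apex down, the centroid sits h/3 = 1.4/3 = 0.466667 m below the base (the top edge), so the centroid depth is h_c = 0.466667 m.
A = ½ × 2.59 × 1.4 = 1.813 m².
Resultant F = γ·h_c·A = 13.1454 × 0.466667 × 1.813 = 11.1219 kN.
I_c = b·h³/36 = 2.59 × 1.4³/36 = 0.197416 m⁴.
Centre of pressure: y_p = y_c + I_c/(y_c·A) = 0.466667 + 0.197416/(0.466667 × 1.813) = 0.466667 + 0.233334 = 0.700001 m along the plane.
The resultant acts 0.466667 + 0.233334 = 0.700001 m (along the plate) below the hinge at the top edge, so the moment about the hinge is M = F × 0.700001 = 11.1219 × 0.700001 = 7.78534 kN·m.
A normal force at the bottom, 1.4 m from the hinge, must supply this moment: P = 7.78534/1.4 = 5.56096 kN.

P ≈ 5.561 kN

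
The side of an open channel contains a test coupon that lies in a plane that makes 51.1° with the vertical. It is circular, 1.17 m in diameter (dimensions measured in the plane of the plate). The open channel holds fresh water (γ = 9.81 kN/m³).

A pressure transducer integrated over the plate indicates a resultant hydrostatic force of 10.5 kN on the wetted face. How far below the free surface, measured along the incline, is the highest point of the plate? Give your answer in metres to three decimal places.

y_top ≈ 1.000 m

γ = 9.81 kN/m³.
A = π(0.585)² = 1.07513 m².
From F = γ·h_c·A, the centroid depth is h_c = 10.5/(9.81 × 1.07513) = 0.995541 m.
The plate makes 51.1° with the vertical, i.e. θ = 90° − 51.1° = 38.9° to the horizontal. Measuring y along the incline from the free-surface line, vertical depth h = y·sinθ with sinθ = 0.627963.
Along the incline, y_c = h_c/sinθ = 0.995541/0.627963 = 1.58535 m.
The centroid is at the centre, 0.585 m below the top of the plate, so the highest point sits at y_top = 1.58535 − 0.585 = 1.00035 m along the incline.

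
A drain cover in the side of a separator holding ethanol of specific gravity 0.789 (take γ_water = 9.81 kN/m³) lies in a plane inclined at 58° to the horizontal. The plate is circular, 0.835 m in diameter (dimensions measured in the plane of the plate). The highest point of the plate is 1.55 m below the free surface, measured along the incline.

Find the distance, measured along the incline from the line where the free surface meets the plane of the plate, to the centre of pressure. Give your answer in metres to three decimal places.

y_p = 1.990 m

γ = 0.789 × 9.81 = 7.74009 kN/m³.
Let θ = 58° be the plate's angle to the horizontal; measure y along the incline from where the plane meets the free surface. Vertical depth h = y·sinθ with sinθ = 0.848048.
The centroid is at the centre, 0.4175 m below the top of the plate, so y_c = 1.55 + 0.4175 = 1.9675 m and h_c = 1.9675 × 0.848048 = 1.66853 m.
A = π(0.4175)² = 0.547599 m².
Resultant F = γ·h_c·A = 7.74009 × 1.66853 × 0.547599 = 7.07201 kN.
I_c = πr⁴/4 = π × 0.4175⁴/4 = 0.0238625 m⁴.
Centre of pressure: y_p = y_c + I_c/(y_c·A) = 1.9675 + 0.0238625/(1.9675 × 0.547599) = 1.9675 + 0.0221482 = 1.98965 m along the plane.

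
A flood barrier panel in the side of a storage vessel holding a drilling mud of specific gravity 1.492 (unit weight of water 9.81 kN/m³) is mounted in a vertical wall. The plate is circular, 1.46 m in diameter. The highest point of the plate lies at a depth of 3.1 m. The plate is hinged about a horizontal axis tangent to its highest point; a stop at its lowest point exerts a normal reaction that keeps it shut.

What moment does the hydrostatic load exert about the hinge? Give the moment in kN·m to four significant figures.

M ≈ 71.77 kN·m

γ = 1.492 × 9.81 = 14.63652 kN/m³.
The centroid is at the centre, 0.73 m below the top of the plate, so the centroid depth is h_c = 3.1 + 0.73 = 3.83 m.
A = π(0.73)² = 1.67415 m².
Resultant F = γ·h_c·A = 14.63652 × 3.83 × 1.67415 = 93.8493 kN.
I_c = πr⁴/4 = π × 0.73⁴/4 = 0.223039 m⁴.
Centre of pressure: y_p = y_c + I_c/(y_c·A) = 3.83 + 0.223039/(3.83 × 1.67415) = 3.83 + 0.0347847 = 3.86478 m along the plane.
The resultant acts 0.73 + 0.0347847 = 0.764785 m (along the plate) below the hinge at the top edge, so the moment about the hinge is M = F × 0.764785 = 93.8493 × 0.764785 = 71.7745 kN·m.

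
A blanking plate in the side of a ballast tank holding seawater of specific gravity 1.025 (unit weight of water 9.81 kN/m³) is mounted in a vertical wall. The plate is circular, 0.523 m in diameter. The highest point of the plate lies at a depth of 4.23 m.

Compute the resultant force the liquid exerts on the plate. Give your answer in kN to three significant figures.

F ≈ 9.70 kN

γ = 1.025 × 9.81 = 10.05525 kN/m³.
The centroid is at the centre, 0.2615 m below the top of the plate, so the centroid depth is h_c = 4.23 + 0.2615 = 4.4915 m.
A = π(0.2615)² = 0.214829 m².
Resultant F = γ·h_c·A = 10.05525 × 4.4915 × 0.214829 = 9.70236 kN.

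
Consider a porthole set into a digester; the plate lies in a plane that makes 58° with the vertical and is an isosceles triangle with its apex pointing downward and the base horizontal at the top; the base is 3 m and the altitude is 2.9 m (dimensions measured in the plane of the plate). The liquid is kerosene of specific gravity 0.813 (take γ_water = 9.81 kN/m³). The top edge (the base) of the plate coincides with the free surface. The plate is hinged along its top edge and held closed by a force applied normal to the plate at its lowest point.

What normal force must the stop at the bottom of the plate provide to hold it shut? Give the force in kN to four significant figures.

γ = 0.813 × 9.81 = 7.97553 kN/m³.
The plate makes 58° with the vertical, i.e. θ = 90° − 58° = 32° to the horizontal. Measuring y along the incline from the free-surface line, vertical depth h = y·sinθ with sinθ = 0.529919.
With the apex down, the centroid sits h/3 = 2.9/3 = 0.966667 m below the base (the top edge), so y_c = 0.966667 m and h_c = 0.966667 × 0.529919 = 0.512255 m.
A = ½ × 3 × 2.9 = 4.35 m².
Resultant F = γ·h_c·A = 7.97553 × 0.512255 × 4.35 = 17.7719 kN.
I_c = b·h³/36 = 3 × 2.9³/36 = 2.03242 m⁴.
Centre of pressure: y_p = y_c + I_c/(y_c·A) = 0.966667 + 2.03242/(0.966667 × 4.35) = 0.966667 + 0.483334 = 1.45 m along the plane.
The resultant acts 0.966667 + 0.483334 = 1.45 m (along the plate) below the hinge at the top edge, so the moment about the hinge is M = F × 1.45 = 17.7719 × 1.45 = 25.7693 kN·m.
A normal force at the bottom, 2.9 m from the hinge, must supply this moment: P = 25.7693/2.9 = 8.88597 kN.

P ≈ 8.886 kN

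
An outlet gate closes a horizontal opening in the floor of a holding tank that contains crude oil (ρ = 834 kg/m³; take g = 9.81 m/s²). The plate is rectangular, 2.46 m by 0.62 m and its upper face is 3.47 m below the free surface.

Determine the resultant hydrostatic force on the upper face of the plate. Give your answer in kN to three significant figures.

F ≈ 43.3 kN

γ = ρg = 834 × 9.81 / 1000 = 8.18154 kN/m³.
The plate is horizontal, so pressure is uniform at p = γ·h = 8.18154 × 3.47 = 28.3899 kN/m².
A = 2.46 × 0.62 = 1.5252 m².
F = p·A = 28.3899 × 1.5252 = 43.3003 kN.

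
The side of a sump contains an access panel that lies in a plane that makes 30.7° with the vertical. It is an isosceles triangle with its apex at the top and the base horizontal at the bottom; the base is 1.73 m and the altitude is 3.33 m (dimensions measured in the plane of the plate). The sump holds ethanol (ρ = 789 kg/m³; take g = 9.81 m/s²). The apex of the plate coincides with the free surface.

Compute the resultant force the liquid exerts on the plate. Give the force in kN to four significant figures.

F ≈ 42.56 kN

γ = ρg = 789 × 9.81 / 1000 = 7.74009 kN/m³.
The plate makes 30.7° with the vertical, i.e. θ = 90° − 30.7° = 59.3° to the horizontal. Measuring y along the incline from the free-surface line, vertical depth h = y·sinθ with sinθ = 0.859852.
With the apex up, the centroid sits 2h/3 = 2 × 3.33/3 = 2.22 m below the apex, so y_c = 2.22 m and h_c = 2.22 × 0.859852 = 1.90887 m.
A = ½ × 1.73 × 3.33 = 2.88045 m².
Resultant F = γ·h_c·A = 7.74009 × 1.90887 × 2.88045 = 42.5581 kN.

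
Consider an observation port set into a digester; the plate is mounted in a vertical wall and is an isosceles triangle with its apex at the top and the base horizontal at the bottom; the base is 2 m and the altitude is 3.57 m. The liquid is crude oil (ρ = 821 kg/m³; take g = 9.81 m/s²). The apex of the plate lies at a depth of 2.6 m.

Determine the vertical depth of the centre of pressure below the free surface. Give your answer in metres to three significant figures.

h_p = 5.12 m

γ = ρg = 821 × 9.81 / 1000 = 8.05401 kN/m³.
With the apex up, the centroid sits 2h/3 = 2 × 3.57/3 = 2.38 m below the apex, so the centroid depth is h_c = 2.6 + 2.38 = 4.98 m.
A = ½ × 2 × 3.57 = 3.57 m².
Resultant F = γ·h_c·A = 8.05401 × 4.98 × 3.57 = 143.189 kN.
I_c = b·h³/36 = 2 × 3.57³/36 = 2.52774 m⁴.
Centre of pressure: y_p = y_c + I_c/(y_c·A) = 4.98 + 2.52774/(4.98 × 3.57) = 4.98 + 0.142179 = 5.12218 m along the plane.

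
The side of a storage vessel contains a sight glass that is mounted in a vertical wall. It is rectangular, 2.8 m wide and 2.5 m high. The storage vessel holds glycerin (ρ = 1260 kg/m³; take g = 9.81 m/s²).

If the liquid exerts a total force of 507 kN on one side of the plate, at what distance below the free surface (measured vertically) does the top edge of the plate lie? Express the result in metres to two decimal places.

γ = ρg = 1260 × 9.81 / 1000 = 12.3606 kN/m³.
A = 2.8 × 2.5 = 7 m².
From F = γ·h_c·A, the centroid depth is h_c = 507/(12.3606 × 7) = 5.85963 m.
The centroid lies 2.5/2 = 1.25 m below the top edge, so the top edge sits at h_top = 5.85963 − 1.25 = 4.60963 m below the surface.

d_top ≈ 4.61 m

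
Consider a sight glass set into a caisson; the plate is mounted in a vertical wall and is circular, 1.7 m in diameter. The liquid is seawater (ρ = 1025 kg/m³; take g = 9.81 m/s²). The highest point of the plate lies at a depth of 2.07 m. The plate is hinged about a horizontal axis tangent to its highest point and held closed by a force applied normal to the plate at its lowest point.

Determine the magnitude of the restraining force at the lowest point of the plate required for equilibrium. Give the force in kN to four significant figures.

P ≈ 35.75 kN

γ = ρg = 1025 × 9.81 / 1000 = 10.05525 kN/m³.
The centroid is at the centre, 0.85 m below the top of the plate, so the centroid depth is h_c = 2.07 + 0.85 = 2.92 m.
A = π(0.85)² = 2.2698 m².
Resultant F = γ·h_c·A = 10.05525 × 2.92 × 2.2698 = 66.6443 kN.
I_c = πr⁴/4 = π × 0.85⁴/4 = 0.409983 m⁴.
Centre of pressure: y_p = y_c + I_c/(y_c·A) = 2.92 + 0.409983/(2.92 × 2.2698) = 2.92 + 0.0618579 = 2.98186 m along the plane.
The resultant acts 0.85 + 0.0618579 = 0.911858 m (along the plate) below the hinge at the top edge, so the moment about the hinge is M = F × 0.911858 = 66.6443 × 0.911858 = 60.7701 kN·m.
A normal force at the bottom, 1.7 m from the hinge, must supply this moment: P = 60.7701/1.7 = 35.7471 kN.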